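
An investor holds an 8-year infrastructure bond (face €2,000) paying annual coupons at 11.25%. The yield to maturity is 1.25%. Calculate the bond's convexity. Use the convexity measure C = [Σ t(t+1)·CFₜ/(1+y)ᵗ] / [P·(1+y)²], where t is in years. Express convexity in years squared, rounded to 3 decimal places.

With y = 0.0125:
  t   CF        PV=CF/(1+0.0125)^t    t·PV        t(t+1)·PV
  1       225.00       222.2222       222.2222         444.4444
  2       225.00       219.4787       438.9575       1,316.8724
  3       225.00       216.7691       650.3074       2,601.2295
  4       225.00       214.0930       856.3718       4,281.8592
  5       225.00       211.4498     1,057.2492       6,343.4952
  6       225.00       208.8393     1,253.0361       8,771.2526
  7       225.00       206.2611     1,443.8276      11,550.6207
  8     2,225.00     2,014.5115    16,116.0923     145,044.8311
  Σ                  3,513.6249    22,038.0641     180,354.6051
P = 3,513.6249.
Convexity = Σ t(t+1)·PV / [P·(1+y)²] = 180,354.6051 / (3,513.6249 × 1.025156) = 50.07048.

50.070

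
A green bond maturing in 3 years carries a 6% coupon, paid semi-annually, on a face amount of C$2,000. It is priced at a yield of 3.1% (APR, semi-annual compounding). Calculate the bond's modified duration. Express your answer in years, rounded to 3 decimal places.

2.757 years

Periodic yield y = 0.0155. First find Macaulay duration:
  t   CF        PV=CF/(1+0.0155)^t    t·PV
  1        60.00        59.0842        59.0842
  2        60.00        58.1824       116.3647
  3        60.00        57.2943       171.8829
  4        60.00        56.4198       225.6792
  5        60.00        55.5586       277.7932
  6     2,060.00     1,878.3982    11,270.3890
  Σ                  2,164.9375    12,121.1932
P = 2,164.9375; Macaulay duration = 12,121.1932 / 2,164.9375 = 5.59887 half-year periods = 2.79943 years.
Modified duration = D_Mac / (1 + y) = 2.79943 / 1.0155 = 2.75670 years.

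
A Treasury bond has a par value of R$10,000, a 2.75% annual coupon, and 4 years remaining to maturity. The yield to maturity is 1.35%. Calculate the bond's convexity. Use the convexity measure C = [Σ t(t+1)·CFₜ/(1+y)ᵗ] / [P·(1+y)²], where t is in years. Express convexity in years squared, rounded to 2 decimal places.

With y = 0.0135:
  t   CF        PV=CF/(1+0.0135)^t    t·PV        t(t+1)·PV
  1       275.00       271.3370       271.3370         542.6739
  2       275.00       267.7227       535.4454       1,606.3362
  3       275.00       264.1566       792.4697       3,169.8790
  4    10,275.00     9,738.3823    38,953.5291     194,767.6455
  Σ                 10,541.5985    40,552.7812     200,086.5345
P = 10,541.5985.
Convexity = Σ t(t+1)·PV / [P·(1+y)²] = 200,086.5345 / (10,541.5985 × 1.027182) = 18.47838.

18.48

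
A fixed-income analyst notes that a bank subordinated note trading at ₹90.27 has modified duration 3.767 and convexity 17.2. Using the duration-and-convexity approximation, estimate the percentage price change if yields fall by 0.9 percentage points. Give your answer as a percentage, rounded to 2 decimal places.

+3.46%

Duration effect: -D_mod·Δy = -3.767 × (-0.009) = +0.033903
Convexity effect: ½·C·(Δy)² = 0.5 × 17.2 × (-0.009)² = +0.0006966
ΔP/P ≈ +0.033903 + 0.0006966 = +0.0345996
= +3.45996%.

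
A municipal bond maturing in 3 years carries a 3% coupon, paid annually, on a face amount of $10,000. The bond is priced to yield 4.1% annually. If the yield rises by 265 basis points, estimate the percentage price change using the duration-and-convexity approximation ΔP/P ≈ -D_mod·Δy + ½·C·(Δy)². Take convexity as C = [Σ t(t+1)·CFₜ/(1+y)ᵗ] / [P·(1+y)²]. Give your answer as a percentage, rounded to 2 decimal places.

-7.04%

With y = 0.041:
  t   CF        PV=CF/(1+0.041)^t    t·PV        t(t+1)·PV
  1       300.00       288.1844       288.1844         576.3689
  2       300.00       276.8342       553.6685       1,661.0054
  3    10,300.00     9,130.2998    27,390.8993     109,563.5971
  Σ                  9,695.3184    28,232.7522     111,800.9714
P = 9,695.3184; D_Mac = 2.91200 yrs; D_mod = 2.79731 yrs; C = 10.64099.
Duration effect: -2.79731 × (+0.0265) = -0.074129
Convexity effect: 0.5 × 10.64099 × (0.0265)² = +0.0037363
ΔP/P ≈ -0.074129 + 0.0037363 = -0.070392 = -7.0392%.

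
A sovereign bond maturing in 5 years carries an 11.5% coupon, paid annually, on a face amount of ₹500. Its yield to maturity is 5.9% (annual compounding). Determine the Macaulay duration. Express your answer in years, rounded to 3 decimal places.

4.169 years

Periodic yield y = 0.059. Discount each cash flow and weight by its year:
  t   CF        PV=CF/(1+0.059)^t    t·PV
  1        57.50        54.2965        54.2965
  2        57.50        51.2715       102.5430
  3        57.50        48.4150       145.2450
  4        57.50        45.7177       182.8706
  5       557.50       418.5671     2,092.8354
  Σ                    618.2677     2,577.7906
Price P = Σ PV = 618.2677.
Macaulay duration = Σ(t·PV) / P = 2,577.7906 / 618.2677 = 4.16938 years.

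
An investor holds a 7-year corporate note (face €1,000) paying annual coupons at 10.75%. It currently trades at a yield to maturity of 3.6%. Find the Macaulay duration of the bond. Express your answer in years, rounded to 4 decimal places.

5.5670 years

Periodic yield y = 0.036. Discount each cash flow and weight by its year:
  t   CF        PV=CF/(1+0.036)^t    t·PV
  1       107.50       103.7645       103.7645
  2       107.50       100.1588       200.3175
  3       107.50        96.6783       290.0350
  4       107.50        93.3189       373.2755
  5       107.50        90.0761       450.3806
  6       107.50        86.9461       521.6764
  7     1,107.50       864.6203     6,052.3424
  Σ                  1,435.5630     7,991.7919
Price P = Σ PV = 1,435.5630.
Macaulay duration = Σ(t·PV) / P = 7,991.7919 / 1,435.5630 = 5.56701 years.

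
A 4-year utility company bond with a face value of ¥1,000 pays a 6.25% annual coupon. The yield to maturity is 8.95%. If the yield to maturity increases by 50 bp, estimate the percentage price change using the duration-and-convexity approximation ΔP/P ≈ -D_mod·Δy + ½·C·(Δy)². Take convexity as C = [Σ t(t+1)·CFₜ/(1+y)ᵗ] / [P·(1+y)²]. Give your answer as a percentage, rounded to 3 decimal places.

With y = 0.0895:
  t   CF        PV=CF/(1+0.0895)^t    t·PV        t(t+1)·PV
  1        62.50        57.3658        57.3658         114.7315
  2        62.50        52.6533       105.3066         315.9198
  3        62.50        48.3279       144.9838         579.9353
  4     1,062.50       754.0845     3,016.3379      15,081.6895
  Σ                    912.4315     3,323.9941      16,092.2761
P = 912.4315; D_Mac = 3.64301 yrs; D_mod = 3.34374 yrs; C = 14.85808.
Duration effect: -3.34374 × (+0.005) = -0.016719
Convexity effect: 0.5 × 14.85808 × (0.005)² = +0.0001857
ΔP/P ≈ -0.016719 + 0.0001857 = -0.016533 = -1.6533%.

-1.653%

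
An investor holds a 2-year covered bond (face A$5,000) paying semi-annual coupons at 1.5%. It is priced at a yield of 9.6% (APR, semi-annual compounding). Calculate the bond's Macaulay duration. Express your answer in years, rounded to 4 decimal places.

1.9757 years

Periodic yield y = 0.048. Discount each cash flow and weight by its period:
  t   CF        PV=CF/(1+0.048)^t    t·PV
  1        37.50        35.7824        35.7824
  2        37.50        34.1436        68.2871
  3        37.50        32.5797        97.7392
  4     5,037.50     4,176.0908    16,704.3630
  Σ                  4,278.5965    16,906.1718
Price P = Σ PV = 4,278.5965.
Macaulay duration = Σ(t·PV) / P = 16,906.1718 / 4,278.5965 = 3.95134 half-year periods.
In years: 3.95134 / 2 = 1.97567 years.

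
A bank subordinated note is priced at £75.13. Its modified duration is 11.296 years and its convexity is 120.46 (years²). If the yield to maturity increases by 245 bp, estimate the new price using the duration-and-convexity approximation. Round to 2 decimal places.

Duration effect: -D_mod·Δy = -11.296 × (+0.0245) = -0.276752
Convexity effect: ½·C·(Δy)² = 0.5 × 120.46 × (0.0245)² = +0.0361530575
ΔP/P ≈ -0.276752 + 0.0361530575 = -0.2405989425
New price ≈ 75.13 × (1 - 0.2405989425) = 57.053801449975.

£57.05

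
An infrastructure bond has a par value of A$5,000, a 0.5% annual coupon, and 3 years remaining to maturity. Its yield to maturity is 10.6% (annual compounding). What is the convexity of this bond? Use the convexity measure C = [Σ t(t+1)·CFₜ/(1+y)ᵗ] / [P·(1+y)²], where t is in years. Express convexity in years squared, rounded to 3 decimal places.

With y = 0.106:
  t   CF        PV=CF/(1+0.106)^t    t·PV        t(t+1)·PV
  1        25.00        22.6040        22.6040          45.2080
  2        25.00        20.4376        40.8752         122.6256
  3     5,025.00     3,714.2462    11,142.7385      44,570.9541
  Σ                  3,757.2878    11,206.2177      44,738.7877
P = 3,757.2878.
Convexity = Σ t(t+1)·PV / [P·(1+y)²] = 44,738.7877 / (3,757.2878 × 1.223236) = 9.73418.

9.734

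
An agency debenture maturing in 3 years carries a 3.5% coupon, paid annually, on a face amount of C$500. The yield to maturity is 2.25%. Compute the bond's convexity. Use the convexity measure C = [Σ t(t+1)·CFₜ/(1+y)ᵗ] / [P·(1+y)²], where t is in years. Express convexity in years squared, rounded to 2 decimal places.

10.98

With y = 0.0225:
  t   CF        PV=CF/(1+0.0225)^t    t·PV        t(t+1)·PV
  1        17.50        17.1149        17.1149          34.2298
  2        17.50        16.7383        33.4766         100.4298
  3       517.50       484.0836     1,452.2509       5,809.0037
  Σ                    517.9369     1,502.8424       5,943.6633
P = 517.9369.
Convexity = Σ t(t+1)·PV / [P·(1+y)²] = 5,943.6633 / (517.9369 × 1.045506) = 10.97617.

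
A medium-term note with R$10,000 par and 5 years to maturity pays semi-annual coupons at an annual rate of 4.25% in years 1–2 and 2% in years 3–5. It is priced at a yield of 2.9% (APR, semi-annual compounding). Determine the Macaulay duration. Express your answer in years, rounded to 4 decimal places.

Periodic yield y = 0.0145. Discount each cash flow and weight by its period:
  t   CF        PV=CF/(1+0.0145)^t    t·PV
  1       212.50       209.4628       209.4628
  2       212.50       206.4690       412.9380
  3       212.50       203.5180       610.5539
  4       212.50       200.6091       802.4366
  5       100.00        93.0550       465.2750
  6       100.00        91.7250       550.3500
  7       100.00        90.4140       632.8979
  8       100.00        89.1217       712.9738
  9       100.00        87.8479       790.6314
  10   10,100.00     8,745.8266    87,458.2655
  Σ                 10,018.0491    92,645.7849
Price P = Σ PV = 10,018.0491.
Macaulay duration = Σ(t·PV) / P = 92,645.7849 / 10,018.0491 = 9.24789 half-year periods.
In years: 9.24789 / 2 = 4.62394 years.

4.6239 years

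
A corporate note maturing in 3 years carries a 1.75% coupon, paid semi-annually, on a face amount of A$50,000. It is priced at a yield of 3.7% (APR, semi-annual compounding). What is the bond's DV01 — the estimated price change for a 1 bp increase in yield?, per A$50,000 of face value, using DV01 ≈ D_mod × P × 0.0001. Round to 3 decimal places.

A$13.610

Periodic yield y = 0.0185.
  t   CF        PV=CF/(1+0.0185)^t    t·PV
  1       437.50       429.5533       429.5533
  2       437.50       421.7509       843.5017
  3       437.50       414.0902     1,242.2706
  4       437.50       406.5687     1,626.2747
  5       437.50       399.1838     1,995.9189
  6    50,437.50    45,184.2785   271,105.6711
  Σ                 47,255.4253   277,243.1904
P = 47,255.4253; D_Mac = 5.86691 half-year periods = 2.93345 yrs; D_mod = 2.88017 yrs.
DV01 ≈ 2.88017 × 47,255.4253 × 0.0001 = 13.610368.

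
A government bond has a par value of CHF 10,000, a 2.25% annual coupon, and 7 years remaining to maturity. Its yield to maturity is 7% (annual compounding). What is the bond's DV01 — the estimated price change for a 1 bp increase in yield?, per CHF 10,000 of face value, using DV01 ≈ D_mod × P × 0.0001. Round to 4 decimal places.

Periodic yield y = 0.07.
  t   CF        PV=CF/(1+0.07)^t    t·PV
  1       225.00       210.2804       210.2804
  2       225.00       196.5237       393.0474
  3       225.00       183.6670       551.0011
  4       225.00       171.6514       686.6057
  5       225.00       160.4219       802.1095
  6       225.00       149.9270       899.5620
  7    10,225.00     6,367.6161    44,573.3128
  Σ                  7,440.0875    48,115.9188
P = 7,440.0875; D_Mac = 6.46712 yrs; D_mod = 6.04403 yrs.
DV01 ≈ 6.04403 × 7,440.0875 × 0.0001 = 4.496815.

CHF 4.4968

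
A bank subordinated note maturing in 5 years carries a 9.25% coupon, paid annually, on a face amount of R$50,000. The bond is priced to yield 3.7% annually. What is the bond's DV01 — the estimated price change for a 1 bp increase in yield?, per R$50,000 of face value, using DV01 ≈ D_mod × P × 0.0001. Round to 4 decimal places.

R$25.9649

Periodic yield y = 0.037.
  t   CF        PV=CF/(1+0.037)^t    t·PV
  1     4,625.00     4,459.9807     4,459.9807
  2     4,625.00     4,300.8493     8,601.6986
  3     4,625.00     4,147.3957    12,442.1870
  4     4,625.00     3,999.4172    15,997.6689
  5    54,625.00    45,550.9740   227,754.8701
  Σ                 62,458.6169   269,256.4052
P = 62,458.6169; D_Mac = 4.31096 yrs; D_mod = 4.15714 yrs.
DV01 ≈ 4.15714 × 62,458.6169 × 0.0001 = 25.964938.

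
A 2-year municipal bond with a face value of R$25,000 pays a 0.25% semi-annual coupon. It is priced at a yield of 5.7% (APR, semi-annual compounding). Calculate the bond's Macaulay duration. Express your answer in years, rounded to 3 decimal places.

1.996 years

Periodic yield y = 0.0285. Discount each cash flow and weight by its period:
  t   CF        PV=CF/(1+0.0285)^t    t·PV
  1        31.25        30.3841        30.3841
  2        31.25        29.5421        59.0842
  3        31.25        28.7235        86.1705
  4    25,031.25    22,369.9675    89,479.8701
  Σ                 22,458.6172    89,655.5088
Price P = Σ PV = 22,458.6172.
Macaulay duration = Σ(t·PV) / P = 89,655.5088 / 22,458.6172 = 3.99203 half-year periods.
In years: 3.99203 / 2 = 1.99602 years.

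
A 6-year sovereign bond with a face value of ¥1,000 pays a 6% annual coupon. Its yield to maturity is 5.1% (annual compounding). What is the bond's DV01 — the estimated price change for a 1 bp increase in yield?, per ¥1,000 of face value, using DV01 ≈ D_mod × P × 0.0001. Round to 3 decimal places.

¥0.520

Periodic yield y = 0.051.
  t   CF        PV=CF/(1+0.051)^t    t·PV
  1        60.00        57.0885        57.0885
  2        60.00        54.3183       108.6365
  3        60.00        51.6825       155.0474
  4        60.00        49.1745       196.6982
  5        60.00        46.7883       233.9417
  6     1,060.00       786.4834     4,718.9005
  Σ                  1,045.5355     5,470.3128
P = 1,045.5355; D_Mac = 5.23207 yrs; D_mod = 4.97818 yrs.
DV01 ≈ 4.97818 × 1,045.5355 × 0.0001 = 0.520486.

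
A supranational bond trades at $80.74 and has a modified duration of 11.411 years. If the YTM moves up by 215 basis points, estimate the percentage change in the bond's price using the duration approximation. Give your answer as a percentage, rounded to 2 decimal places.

Duration approximation: ΔP/P ≈ -D_mod · Δy = -11.411 × (+0.0215) = -0.2453365.
As a percentage: -24.53365%.

-24.53%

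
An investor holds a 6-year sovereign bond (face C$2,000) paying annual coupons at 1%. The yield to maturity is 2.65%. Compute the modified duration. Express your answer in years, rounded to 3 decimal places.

5.694 years

Periodic yield y = 0.0265. First find Macaulay duration:
  t   CF        PV=CF/(1+0.0265)^t    t·PV
  1        20.00        19.4837        19.4837
  2        20.00        18.9807        37.9614
  3        20.00        18.4907        55.4721
  4        20.00        18.0133        72.0533
  5        20.00        17.5483        87.7415
  6     2,020.00     1,726.6235    10,359.7410
  Σ                  1,819.1402    10,632.4530
P = 1,819.1402; Macaulay duration = 10,632.4530 / 1,819.1402 = 5.84477 years.
Modified duration = D_Mac / (1 + y) = 5.84477 / 1.0265 = 5.69388 years.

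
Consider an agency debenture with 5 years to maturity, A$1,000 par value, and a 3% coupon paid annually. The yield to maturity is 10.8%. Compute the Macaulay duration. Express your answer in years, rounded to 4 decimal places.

Periodic yield y = 0.108. Discount each cash flow and weight by its year:
  t   CF        PV=CF/(1+0.108)^t    t·PV
  1        30.00        27.0758        27.0758
  2        30.00        24.4367        48.8733
  3        30.00        22.0547        66.1642
  4        30.00        19.9050        79.6200
  5     1,030.00       616.7916     3,083.9578
  Σ                    710.2638     3,305.6912
Price P = Σ PV = 710.2638.
Macaulay duration = Σ(t·PV) / P = 3,305.6912 / 710.2638 = 4.65417 years.

4.6542 years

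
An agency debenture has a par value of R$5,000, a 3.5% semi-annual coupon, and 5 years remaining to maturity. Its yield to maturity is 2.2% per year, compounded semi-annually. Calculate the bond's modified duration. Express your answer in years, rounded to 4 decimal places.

4.5929 years

Periodic yield y = 0.011. First find Macaulay duration:
  t   CF        PV=CF/(1+0.011)^t    t·PV
  1        87.50        86.5480        86.5480
  2        87.50        85.6063       171.2126
  3        87.50        84.6749       254.0246
  4        87.50        83.7536       335.0144
  5        87.50        82.8423       414.2116
  6        87.50        81.9410       491.6458
  7        87.50        81.0494       567.3460
  8        87.50        80.1676       641.3407
  9        87.50        79.2953       713.6580
  10    5,087.50     4,560.2943    45,602.9425
  Σ                  5,306.1726    49,277.9443
P = 5,306.1726; Macaulay duration = 49,277.9443 / 5,306.1726 = 9.28691 half-year periods = 4.64345 years.
Modified duration = D_Mac / (1 + y) = 4.64345 / 1.011 = 4.59293 years.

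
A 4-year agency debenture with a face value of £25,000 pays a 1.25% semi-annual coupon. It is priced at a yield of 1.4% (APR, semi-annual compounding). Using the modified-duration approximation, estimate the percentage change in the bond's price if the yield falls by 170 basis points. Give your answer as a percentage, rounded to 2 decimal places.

Periodic yield y = 0.007. Modified duration first:
  t   CF        PV=CF/(1+0.007)^t    t·PV
  1       156.25       155.1639       155.1639
  2       156.25       154.0853       308.1705
  3       156.25       153.0142       459.0425
  4       156.25       151.9505       607.8020
  5       156.25       150.8942       754.4712
  6       156.25       149.8453       899.0720
  7       156.25       148.8037     1,041.6259
  8    25,156.25    23,790.8598   190,326.8784
  Σ                 24,854.6168   194,552.2263
P = 24,854.6168; D_Mac = 7.82761 half-year periods = 3.91380 yrs; D_mod = 3.91380/(1+0.007) = 3.88660 yrs.
ΔP/P ≈ -D_mod · Δy = -3.88660 × (-0.017) = +0.066072 = +6.6072%.

+6.61%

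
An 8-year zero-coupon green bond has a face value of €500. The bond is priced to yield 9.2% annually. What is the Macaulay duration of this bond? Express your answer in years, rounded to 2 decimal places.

A zero-coupon bond has a single cash flow at maturity, so its Macaulay duration equals its maturity: 8 years.

8.00 years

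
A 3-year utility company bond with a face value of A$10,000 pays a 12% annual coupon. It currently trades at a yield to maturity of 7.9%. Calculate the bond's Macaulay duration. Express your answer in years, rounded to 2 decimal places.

Periodic yield y = 0.079. Discount each cash flow and weight by its year:
  t   CF        PV=CF/(1+0.079)^t    t·PV
  1     1,200.00     1,112.1409     1,112.1409
  2     1,200.00     1,030.7144     2,061.4289
  3    11,200.00     8,915.6639    26,746.9917
  Σ                 11,058.5192    29,920.5615
Price P = Σ PV = 11,058.5192.
Macaulay duration = Σ(t·PV) / P = 29,920.5615 / 11,058.5192 = 2.70566 years.

2.71 years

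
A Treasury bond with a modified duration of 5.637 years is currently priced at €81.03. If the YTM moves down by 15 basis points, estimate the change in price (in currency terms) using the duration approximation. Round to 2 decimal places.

Duration approximation: ΔP/P ≈ -D_mod · Δy = -5.637 × (-0.0015) = +0.0084555.
ΔP ≈ 81.03 × (+0.0084555) = +0.685149165.

+€0.69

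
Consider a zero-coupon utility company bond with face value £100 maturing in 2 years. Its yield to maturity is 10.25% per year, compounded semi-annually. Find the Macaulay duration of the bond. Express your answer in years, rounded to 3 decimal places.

A zero-coupon bond has a single cash flow at maturity, so its Macaulay duration equals its maturity: 2 years.
(Equivalently: 4 semi-annual periods ÷ 2 = 2 years.)

2.000 years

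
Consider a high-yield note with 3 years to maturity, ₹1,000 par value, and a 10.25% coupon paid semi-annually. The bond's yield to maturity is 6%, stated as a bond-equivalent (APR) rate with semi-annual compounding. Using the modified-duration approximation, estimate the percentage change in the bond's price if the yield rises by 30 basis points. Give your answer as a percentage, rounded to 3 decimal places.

-0.780%

Periodic yield y = 0.03. Modified duration first:
  t   CF        PV=CF/(1+0.03)^t    t·PV
  1        51.25        49.7573        49.7573
  2        51.25        48.3080        96.6161
  3        51.25        46.9010       140.7030
  4        51.25        45.5350       182.1398
  5        51.25        44.2087       221.0435
  6     1,051.25       880.4053     5,282.4319
  Σ                  1,115.1153     5,972.6917
P = 1,115.1153; D_Mac = 5.35612 half-year periods = 2.67806 yrs; D_mod = 2.67806/(1+0.03) = 2.60006 yrs.
ΔP/P ≈ -D_mod · Δy = -2.60006 × (+0.003) = -0.007800 = -0.7800%.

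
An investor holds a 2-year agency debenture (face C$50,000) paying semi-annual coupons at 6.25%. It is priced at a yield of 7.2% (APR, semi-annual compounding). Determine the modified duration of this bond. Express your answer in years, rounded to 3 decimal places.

1.844 years

Periodic yield y = 0.036. First find Macaulay duration:
  t   CF        PV=CF/(1+0.036)^t    t·PV
  1     1,562.50     1,508.2046     1,508.2046
  2     1,562.50     1,455.7960     2,911.5920
  3     1,562.50     1,405.2085     4,215.6254
  4    51,562.50    44,760.5016   179,042.0062
  Σ                 49,129.7106   187,677.4282
P = 49,129.7106; Macaulay duration = 187,677.4282 / 49,129.7106 = 3.82004 half-year periods = 1.91002 years.
Modified duration = D_Mac / (1 + y) = 1.91002 / 1.036 = 1.84365 years.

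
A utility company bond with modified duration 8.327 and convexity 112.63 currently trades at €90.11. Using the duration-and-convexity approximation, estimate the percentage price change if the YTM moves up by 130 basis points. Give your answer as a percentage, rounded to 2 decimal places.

Duration effect: -D_mod·Δy = -8.327 × (+0.013) = -0.108251
Convexity effect: ½·C·(Δy)² = 0.5 × 112.63 × (0.013)² = +0.009517235
ΔP/P ≈ -0.108251 + 0.009517235 = -0.098733765
= -9.8733765%.

-9.87%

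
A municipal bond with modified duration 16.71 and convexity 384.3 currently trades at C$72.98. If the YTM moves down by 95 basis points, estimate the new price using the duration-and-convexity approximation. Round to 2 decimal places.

C$85.83

Duration effect: -D_mod·Δy = -16.71 × (-0.0095) = +0.158745
Convexity effect: ½·C·(Δy)² = 0.5 × 384.3 × (-0.0095)² = +0.0173415375
ΔP/P ≈ +0.158745 + 0.0173415375 = +0.1760865375
New price ≈ 72.98 × (1 + 0.1760865375) = 85.83079550675.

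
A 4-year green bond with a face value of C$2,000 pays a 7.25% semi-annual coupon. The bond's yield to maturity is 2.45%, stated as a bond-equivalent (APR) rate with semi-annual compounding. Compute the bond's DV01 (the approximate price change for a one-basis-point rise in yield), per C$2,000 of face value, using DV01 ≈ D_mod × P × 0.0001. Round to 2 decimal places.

C$0.84

Periodic yield y = 0.01225.
  t   CF        PV=CF/(1+0.01225)^t    t·PV
  1        72.50        71.6226        71.6226
  2        72.50        70.7559       141.5117
  3        72.50        69.8996       209.6988
  4        72.50        69.0537       276.2147
  5        72.50        68.2180       341.0901
  6        72.50        67.3925       404.3547
  7        72.50        66.5769       466.0382
  8     2,072.50     1,880.1489    15,041.1916
  Σ                  2,363.6681    16,951.7225
P = 2,363.6681; D_Mac = 7.17179 half-year periods = 3.58589 yrs; D_mod = 3.54250 yrs.
DV01 ≈ 3.54250 × 2,363.6681 × 0.0001 = 0.837329.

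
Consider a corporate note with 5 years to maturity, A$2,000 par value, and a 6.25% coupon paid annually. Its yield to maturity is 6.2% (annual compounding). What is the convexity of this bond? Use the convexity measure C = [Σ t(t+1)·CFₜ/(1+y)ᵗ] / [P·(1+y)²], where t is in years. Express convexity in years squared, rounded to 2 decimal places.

22.70

With y = 0.062:
  t   CF        PV=CF/(1+0.062)^t    t·PV        t(t+1)·PV
  1       125.00       117.7024       117.7024         235.4049
  2       125.00       110.8309       221.6619         664.9856
  3       125.00       104.3606       313.0817       1,252.3269
  4       125.00        98.2680       393.0718       1,965.3592
  5     2,125.00     1,573.0276     7,865.1381      47,190.8289
  Σ                  2,004.1895     8,910.6560      51,308.9055
P = 2,004.1895.
Convexity = Σ t(t+1)·PV / [P·(1+y)²] = 51,308.9055 / (2,004.1895 × 1.127844) = 22.69891.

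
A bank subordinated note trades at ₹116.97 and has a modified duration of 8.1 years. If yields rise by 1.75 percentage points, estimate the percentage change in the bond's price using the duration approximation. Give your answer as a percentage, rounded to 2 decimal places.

Duration approximation: ΔP/P ≈ -D_mod · Δy = -8.1 × (+0.0175) = -0.141750.
As a percentage: -14.1750%.

-14.18%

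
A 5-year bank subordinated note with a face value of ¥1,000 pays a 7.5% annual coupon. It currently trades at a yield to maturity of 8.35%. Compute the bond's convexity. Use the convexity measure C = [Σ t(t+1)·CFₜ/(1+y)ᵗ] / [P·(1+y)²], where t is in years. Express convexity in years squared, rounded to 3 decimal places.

With y = 0.0835:
  t   CF        PV=CF/(1+0.0835)^t    t·PV        t(t+1)·PV
  1        75.00        69.2201        69.2201         138.4402
  2        75.00        63.8857       127.7713         383.3140
  3        75.00        58.9623       176.8869         707.5478
  4        75.00        54.4184       217.6735       1,088.3676
  5     1,075.00       719.8863     3,599.4313      21,596.5879
  Σ                    966.3727     4,190.9832      23,914.2575
P = 966.3727.
Convexity = Σ t(t+1)·PV / [P·(1+y)²] = 23,914.2575 / (966.3727 × 1.173972) = 21.07921.

21.079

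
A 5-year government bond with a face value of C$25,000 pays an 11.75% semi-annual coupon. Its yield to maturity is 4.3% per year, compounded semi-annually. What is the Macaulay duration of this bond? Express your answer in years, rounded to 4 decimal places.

Periodic yield y = 0.0215. Discount each cash flow and weight by its period:
  t   CF        PV=CF/(1+0.0215)^t    t·PV
  1     1,468.75     1,437.8365     1,437.8365
  2     1,468.75     1,407.5737     2,815.1474
  3     1,468.75     1,377.9478     4,133.8434
  4     1,468.75     1,348.9455     5,395.7819
  5     1,468.75     1,320.5536     6,602.7679
  6     1,468.75     1,292.7592     7,756.5555
  7     1,468.75     1,265.5499     8,858.8495
  8     1,468.75     1,238.9133     9,911.3063
  9     1,468.75     1,212.8373    10,915.5356
  10   26,468.75    21,396.8441   213,968.4410
  Σ                 33,299.7609   271,796.0649
Price P = Σ PV = 33,299.7609.
Macaulay duration = Σ(t·PV) / P = 271,796.0649 / 33,299.7609 = 8.16210 half-year periods.
In years: 8.16210 / 2 = 4.08105 years.

4.0811 years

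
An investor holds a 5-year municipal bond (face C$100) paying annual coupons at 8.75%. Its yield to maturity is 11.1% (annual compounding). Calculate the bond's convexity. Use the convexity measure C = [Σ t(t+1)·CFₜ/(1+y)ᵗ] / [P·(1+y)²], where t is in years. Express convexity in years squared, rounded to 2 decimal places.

19.31

With y = 0.111:
  t   CF        PV=CF/(1+0.111)^t    t·PV        t(t+1)·PV
  1         8.75         7.8758         7.8758          15.7516
  2         8.75         7.0889        14.1778          42.5335
  3         8.75         6.3807        19.1420          76.5680
  4         8.75         5.7432        22.9727         114.8634
  5       108.75        64.2479       321.2395       1,927.4372
  Σ                     91.3364       385.4078       2,177.1536
P = 91.3364.
Convexity = Σ t(t+1)·PV / [P·(1+y)²] = 2,177.1536 / (91.3364 × 1.234321) = 19.31154.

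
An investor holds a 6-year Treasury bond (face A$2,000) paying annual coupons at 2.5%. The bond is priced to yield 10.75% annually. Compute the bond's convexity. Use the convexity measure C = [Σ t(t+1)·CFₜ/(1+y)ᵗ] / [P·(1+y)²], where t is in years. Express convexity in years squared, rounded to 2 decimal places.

30.80

With y = 0.1075:
  t   CF        PV=CF/(1+0.1075)^t    t·PV        t(t+1)·PV
  1        50.00        45.1467        45.1467          90.2935
  2        50.00        40.7645        81.5291         244.5872
  3        50.00        36.8077       110.4231         441.6925
  4        50.00        33.2350       132.9398         664.6991
  5        50.00        30.0090       150.0449         900.2696
  6     2,050.00     1,110.9422     6,665.6530      46,659.5711
  Σ                  1,296.9051     7,185.7367      49,001.1129
P = 1,296.9051.
Convexity = Σ t(t+1)·PV / [P·(1+y)²] = 49,001.1129 / (1,296.9051 × 1.226556) = 30.80422.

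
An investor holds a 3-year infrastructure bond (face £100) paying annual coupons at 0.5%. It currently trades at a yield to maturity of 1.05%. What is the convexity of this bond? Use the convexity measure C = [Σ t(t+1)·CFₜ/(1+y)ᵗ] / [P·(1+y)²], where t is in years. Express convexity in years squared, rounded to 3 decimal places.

11.673

With y = 0.0105:
  t   CF        PV=CF/(1+0.0105)^t    t·PV        t(t+1)·PV
  1         0.50         0.4948         0.4948           0.9896
  2         0.50         0.4897         0.9793           2.9380
  3       100.50        97.3996       292.1988       1,168.7950
  Σ                     98.3841       293.6729       1,172.7226
P = 98.3841.
Convexity = Σ t(t+1)·PV / [P·(1+y)²] = 1,172.7226 / (98.3841 × 1.021110) = 11.67342.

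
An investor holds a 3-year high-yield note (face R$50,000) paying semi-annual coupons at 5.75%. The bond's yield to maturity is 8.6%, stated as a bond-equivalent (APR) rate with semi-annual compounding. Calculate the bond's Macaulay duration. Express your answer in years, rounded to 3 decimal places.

Periodic yield y = 0.043. Discount each cash flow and weight by its period:
  t   CF        PV=CF/(1+0.043)^t    t·PV
  1     1,437.50     1,378.2359     1,378.2359
  2     1,437.50     1,321.4150     2,642.8300
  3     1,437.50     1,266.9367     3,800.8102
  4     1,437.50     1,214.7044     4,858.8178
  5     1,437.50     1,164.6255     5,823.1277
  6    51,437.50    39,955.2638   239,731.5826
  Σ                 46,301.1814   258,235.4042
Price P = Σ PV = 46,301.1814.
Macaulay duration = Σ(t·PV) / P = 258,235.4042 / 46,301.1814 = 5.57730 half-year periods.
In years: 5.57730 / 2 = 2.78865 years.

2.789 years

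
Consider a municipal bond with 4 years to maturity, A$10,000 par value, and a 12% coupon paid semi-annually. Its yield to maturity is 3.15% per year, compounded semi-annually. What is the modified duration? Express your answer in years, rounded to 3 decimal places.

Periodic yield y = 0.01575. First find Macaulay duration:
  t   CF        PV=CF/(1+0.01575)^t    t·PV
  1       600.00       590.6965       590.6965
  2       600.00       581.5373     1,163.0746
  3       600.00       572.5201     1,717.5604
  4       600.00       563.6428     2,254.5710
  5       600.00       554.9030     2,774.5151
  6       600.00       546.2988     3,277.7929
  7       600.00       537.8280     3,764.7962
  8    10,600.00     9,354.2983    74,834.3868
  Σ                 13,301.7250    90,377.3936
P = 13,301.7250; Macaulay duration = 90,377.3936 / 13,301.7250 = 6.79441 half-year periods = 3.39721 years.
Modified duration = D_Mac / (1 + y) = 3.39721 / 1.01575 = 3.34453 years.

3.345 years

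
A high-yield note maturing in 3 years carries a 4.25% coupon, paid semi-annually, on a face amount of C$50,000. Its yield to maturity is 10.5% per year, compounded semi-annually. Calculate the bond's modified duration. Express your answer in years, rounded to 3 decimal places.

Periodic yield y = 0.0525. First find Macaulay duration:
  t   CF        PV=CF/(1+0.0525)^t    t·PV
  1     1,062.50     1,009.5012     1,009.5012
  2     1,062.50       959.1460     1,918.2920
  3     1,062.50       911.3026     2,733.9079
  4     1,062.50       865.8457     3,463.3829
  5     1,062.50       822.6563     4,113.2814
  6    51,062.50    37,563.7937   225,382.7622
  Σ                 42,132.2456   238,621.1277
P = 42,132.2456; Macaulay duration = 238,621.1277 / 42,132.2456 = 5.66362 half-year periods = 2.83181 years.
Modified duration = D_Mac / (1 + y) = 2.83181 / 1.0525 = 2.69056 years.

2.691 years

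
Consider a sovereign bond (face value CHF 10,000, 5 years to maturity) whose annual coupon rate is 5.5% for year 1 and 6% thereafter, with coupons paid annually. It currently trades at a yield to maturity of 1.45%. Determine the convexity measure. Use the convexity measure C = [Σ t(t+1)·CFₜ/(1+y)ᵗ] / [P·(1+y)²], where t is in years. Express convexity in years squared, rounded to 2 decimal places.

25.53

With y = 0.0145:
  t   CF        PV=CF/(1+0.0145)^t    t·PV        t(t+1)·PV
  1       550.00       542.1390       542.1390       1,084.2780
  2       600.00       582.9713     1,165.9425       3,497.8276
  3       600.00       574.6390     1,723.9170       6,895.6680
  4       600.00       566.4258     2,265.7033      11,328.5165
  5    10,600.00     9,863.8307    49,319.1534     295,914.9202
  Σ                 12,130.0057    55,016.8552     318,721.2102
P = 12,130.0057.
Convexity = Σ t(t+1)·PV / [P·(1+y)²] = 318,721.2102 / (12,130.0057 × 1.029210) = 25.52971.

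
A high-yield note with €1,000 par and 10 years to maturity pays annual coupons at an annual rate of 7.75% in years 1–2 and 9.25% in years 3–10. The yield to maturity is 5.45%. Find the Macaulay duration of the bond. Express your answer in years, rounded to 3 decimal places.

7.448 years

Periodic yield y = 0.0545. Discount each cash flow and weight by its year:
  t   CF        PV=CF/(1+0.0545)^t    t·PV
  1        77.50        73.4945        73.4945
  2        77.50        69.6961       139.3922
  3        92.50        78.8864       236.6591
  4        92.50        74.8093       299.2371
  5        92.50        70.9429       354.7144
  6        92.50        67.2763       403.6579
  7        92.50        63.7993       446.5948
  8        92.50        60.5019       484.0153
  9        92.50        57.3750       516.3747
  10    1,092.50       642.6220     6,426.2202
  Σ                  1,259.4037     9,380.3603
Price P = Σ PV = 1,259.4037.
Macaulay duration = Σ(t·PV) / P = 9,380.3603 / 1,259.4037 = 7.44826 years.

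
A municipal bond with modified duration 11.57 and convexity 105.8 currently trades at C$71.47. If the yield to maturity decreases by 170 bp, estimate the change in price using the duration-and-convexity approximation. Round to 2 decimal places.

+C$15.15

Duration effect: -D_mod·Δy = -11.57 × (-0.017) = +0.196690
Convexity effect: ½·C·(Δy)² = 0.5 × 105.8 × (-0.017)² = +0.0152881
ΔP/P ≈ +0.196690 + 0.0152881 = +0.2119781
ΔP ≈ 71.47 × (+0.2119781) = +15.150074807.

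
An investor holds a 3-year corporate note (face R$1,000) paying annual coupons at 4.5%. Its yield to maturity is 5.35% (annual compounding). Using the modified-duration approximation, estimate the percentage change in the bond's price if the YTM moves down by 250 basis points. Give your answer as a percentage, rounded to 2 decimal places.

+6.81%

Periodic yield y = 0.0535. Modified duration first:
  t   CF        PV=CF/(1+0.0535)^t    t·PV
  1        45.00        42.7148        42.7148
  2        45.00        40.5456        81.0911
  3     1,045.00       893.7430     2,681.2291
  Σ                    977.0034     2,805.0350
P = 977.0034; D_Mac = 2.87106 yrs; D_mod = 2.87106/(1+0.0535) = 2.72526 yrs.
ΔP/P ≈ -D_mod · Δy = -2.72526 × (-0.025) = +0.068131 = +6.8131%.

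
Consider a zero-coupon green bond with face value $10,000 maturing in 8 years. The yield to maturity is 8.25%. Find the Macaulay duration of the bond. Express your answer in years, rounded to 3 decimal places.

8.000 years

A zero-coupon bond has a single cash flow at maturity, so its Macaulay duration equals its maturity: 8 years.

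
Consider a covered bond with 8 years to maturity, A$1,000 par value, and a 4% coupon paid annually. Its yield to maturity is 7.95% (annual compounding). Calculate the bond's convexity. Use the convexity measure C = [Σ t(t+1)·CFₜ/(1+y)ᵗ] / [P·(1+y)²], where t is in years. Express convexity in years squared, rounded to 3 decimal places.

With y = 0.0795:
  t   CF        PV=CF/(1+0.0795)^t    t·PV        t(t+1)·PV
  1        40.00        37.0542        37.0542          74.1084
  2        40.00        34.3253        68.6507         205.9520
  3        40.00        31.7974        95.3923         381.5692
  4        40.00        29.4557       117.8228         589.1141
  5        40.00        27.2864       136.4322         818.5930
  6        40.00        25.2769       151.6615       1,061.6305
  7        40.00        23.4154       163.9078       1,311.2620
  8     1,040.00       563.9650     4,511.7201      40,605.4813
  Σ                    772.5764     5,282.6415      45,047.7105
P = 772.5764.
Convexity = Σ t(t+1)·PV / [P·(1+y)²] = 45,047.7105 / (772.5764 × 1.165320) = 50.03639.

50.036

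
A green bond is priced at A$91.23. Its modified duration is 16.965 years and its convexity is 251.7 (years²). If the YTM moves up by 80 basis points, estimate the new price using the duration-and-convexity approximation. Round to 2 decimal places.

Duration effect: -D_mod·Δy = -16.965 × (+0.008) = -0.135720
Convexity effect: ½·C·(Δy)² = 0.5 × 251.7 × (0.008)² = +0.0080544
ΔP/P ≈ -0.135720 + 0.0080544 = -0.1276656
New price ≈ 91.23 × (1 - 0.1276656) = 79.583067312.

A$79.58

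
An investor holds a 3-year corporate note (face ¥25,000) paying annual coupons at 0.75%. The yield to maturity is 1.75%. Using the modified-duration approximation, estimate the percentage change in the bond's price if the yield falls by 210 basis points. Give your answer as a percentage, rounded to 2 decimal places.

Periodic yield y = 0.0175. Modified duration first:
  t   CF        PV=CF/(1+0.0175)^t    t·PV
  1       187.50       184.2752       184.2752
  2       187.50       181.1058       362.2117
  3    25,187.50    23,910.1230    71,730.3689
  Σ                 24,275.5040    72,276.8558
P = 24,275.5040; D_Mac = 2.97736 yrs; D_mod = 2.97736/(1+0.0175) = 2.92615 yrs.
ΔP/P ≈ -D_mod · Δy = -2.92615 × (-0.021) = +0.061449 = +6.1449%.

+6.14%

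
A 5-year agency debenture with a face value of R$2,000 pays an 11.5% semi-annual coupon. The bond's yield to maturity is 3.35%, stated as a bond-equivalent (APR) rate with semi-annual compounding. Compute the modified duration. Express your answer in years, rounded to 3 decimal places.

4.045 years

Periodic yield y = 0.01675. First find Macaulay duration:
  t   CF        PV=CF/(1+0.01675)^t    t·PV
  1       115.00       113.1055       113.1055
  2       115.00       111.2422       222.4844
  3       115.00       109.4096       328.2287
  4       115.00       107.6071       430.4286
  5       115.00       105.8344       529.1721
  6       115.00       104.0909       624.5454
  7       115.00       102.3761       716.6327
  8       115.00       100.6895       805.5164
  9       115.00        99.0308       891.2770
  10    2,115.00     1,791.3010    17,913.0097
  Σ                  2,744.6871    22,574.4004
P = 2,744.6871; Macaulay duration = 22,574.4004 / 2,744.6871 = 8.22476 half-year periods = 4.11238 years.
Modified duration = D_Mac / (1 + y) = 4.11238 / 1.01675 = 4.04463 years.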